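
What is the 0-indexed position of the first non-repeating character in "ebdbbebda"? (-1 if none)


Input: ebdbbebda
Character frequencies:
  'a': 1
  'b': 4
  'd': 2
  'e': 2
Scanning left to right for freq == 1:
  Position 0 ('e'): freq=2, skip
  Position 1 ('b'): freq=4, skip
  Position 2 ('d'): freq=2, skip
  Position 3 ('b'): freq=4, skip
  Position 4 ('b'): freq=4, skip
  Position 5 ('e'): freq=2, skip
  Position 6 ('b'): freq=4, skip
  Position 7 ('d'): freq=2, skip
  Position 8 ('a'): unique! => answer = 8

8


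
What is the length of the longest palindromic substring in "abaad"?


Input: "abaad"
Checking substrings for palindromes:
  [0:3] "aba" (len 3) => palindrome
  [2:4] "aa" (len 2) => palindrome
Longest palindromic substring: "aba" with length 3

3


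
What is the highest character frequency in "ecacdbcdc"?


Input: ecacdbcdc
Character counts:
  'a': 1
  'b': 1
  'c': 4
  'd': 2
  'e': 1
Maximum frequency: 4

4


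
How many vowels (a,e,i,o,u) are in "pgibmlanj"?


Input: pgibmlanj
Checking each character:
  'p' at position 0: consonant
  'g' at position 1: consonant
  'i' at position 2: vowel (running total: 1)
  'b' at position 3: consonant
  'm' at position 4: consonant
  'l' at position 5: consonant
  'a' at position 6: vowel (running total: 2)
  'n' at position 7: consonant
  'j' at position 8: consonant
Total vowels: 2

2


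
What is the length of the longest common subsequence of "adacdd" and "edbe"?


LCS of "adacdd" and "edbe"
DP table:
           e    d    b    e
      0    0    0    0    0
  a   0    0    0    0    0
  d   0    0    1    1    1
  a   0    0    1    1    1
  c   0    0    1    1    1
  d   0    0    1    1    1
  d   0    0    1    1    1
LCS length = dp[6][4] = 1

1


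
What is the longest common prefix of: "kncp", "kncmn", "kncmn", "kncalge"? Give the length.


Words: kncp, kncmn, kncmn, kncalge
  Position 0: all 'k' => match
  Position 1: all 'n' => match
  Position 2: all 'c' => match
  Position 3: ('p', 'm', 'm', 'a') => mismatch, stop
LCP = "knc" (length 3)

3


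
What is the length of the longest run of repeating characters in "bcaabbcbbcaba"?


Input: "bcaabbcbbcaba"
Scanning for longest run:
  Position 1 ('c'): new char, reset run to 1
  Position 2 ('a'): new char, reset run to 1
  Position 3 ('a'): continues run of 'a', length=2
  Position 4 ('b'): new char, reset run to 1
  Position 5 ('b'): continues run of 'b', length=2
  Position 6 ('c'): new char, reset run to 1
  Position 7 ('b'): new char, reset run to 1
  Position 8 ('b'): continues run of 'b', length=2
  Position 9 ('c'): new char, reset run to 1
  Position 10 ('a'): new char, reset run to 1
  Position 11 ('b'): new char, reset run to 1
  Position 12 ('a'): new char, reset run to 1
Longest run: 'a' with length 2

2


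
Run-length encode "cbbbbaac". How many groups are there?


Input: cbbbbaac
Scanning for consecutive runs:
  Group 1: 'c' x 1 (positions 0-0)
  Group 2: 'b' x 4 (positions 1-4)
  Group 3: 'a' x 2 (positions 5-6)
  Group 4: 'c' x 1 (positions 7-7)
Total groups: 4

4


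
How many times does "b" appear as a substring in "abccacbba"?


Searching for "b" in "abccacbba"
Scanning each position:
  Position 0: "a" => no
  Position 1: "b" => MATCH
  Position 2: "c" => no
  Position 3: "c" => no
  Position 4: "a" => no
  Position 5: "c" => no
  Position 6: "b" => MATCH
  Position 7: "b" => MATCH
  Position 8: "a" => no
Total occurrences: 3

3


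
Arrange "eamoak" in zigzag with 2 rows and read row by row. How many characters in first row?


Zigzag "eamoak" into 2 rows:
Placing characters:
  'e' => row 0
  'a' => row 1
  'm' => row 0
  'o' => row 1
  'a' => row 0
  'k' => row 1
Rows:
  Row 0: "ema"
  Row 1: "aok"
First row length: 3

3


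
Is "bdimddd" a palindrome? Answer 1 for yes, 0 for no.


Input: bdimddd
Reversed: dddmidb
  Compare pos 0 ('b') with pos 6 ('d'): MISMATCH
  Compare pos 1 ('d') with pos 5 ('d'): match
  Compare pos 2 ('i') with pos 4 ('d'): MISMATCH
Result: not a palindrome

0


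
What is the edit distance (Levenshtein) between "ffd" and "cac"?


Computing edit distance: "ffd" -> "cac"
DP table:
           c    a    c
      0    1    2    3
  f   1    1    2    3
  f   2    2    2    3
  d   3    3    3    3
Edit distance = dp[3][3] = 3

3


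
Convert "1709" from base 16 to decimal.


Input: "1709" in base 16
Positional expansion:
  Digit '1' (value 1) x 16^3 = 4096
  Digit '7' (value 7) x 16^2 = 1792
  Digit '0' (value 0) x 16^1 = 0
  Digit '9' (value 9) x 16^0 = 9
Sum = 5897

5897


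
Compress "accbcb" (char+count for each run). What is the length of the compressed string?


Input: accbcb
Runs:
  'a' x 1 => "a1"
  'c' x 2 => "c2"
  'b' x 1 => "b1"
  'c' x 1 => "c1"
  'b' x 1 => "b1"
Compressed: "a1c2b1c1b1"
Compressed length: 10

10


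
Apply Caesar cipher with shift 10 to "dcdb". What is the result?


Caesar cipher: shift "dcdb" by 10
  'd' (pos 3) + 10 = pos 13 = 'n'
  'c' (pos 2) + 10 = pos 12 = 'm'
  'd' (pos 3) + 10 = pos 13 = 'n'
  'b' (pos 1) + 10 = pos 11 = 'l'
Result: nmnl

nmnl


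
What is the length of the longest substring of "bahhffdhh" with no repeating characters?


Input: "bahhffdhh"
Sliding window (track last position of each char):
  Position 0 ('b'): window [0,0] length 1 -- new best
  Position 1 ('a'): window [0,1] length 2 -- new best
  Position 2 ('h'): window [0,2] length 3 -- new best
  Position 3 ('h'): repeat (last at 2), move window start to 3
  Position 3 ('h'): window [3,3] length 1
  Position 4 ('f'): window [3,4] length 2
  Position 5 ('f'): repeat (last at 4), move window start to 5
  Position 5 ('f'): window [5,5] length 1
  Position 6 ('d'): window [5,6] length 2
  Position 7 ('h'): window [5,7] length 3
  Position 8 ('h'): repeat (last at 7), move window start to 8
  Position 8 ('h'): window [8,8] length 1
Longest substring with no repeats: "bah" with length 3

3


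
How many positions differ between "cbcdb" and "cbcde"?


Comparing "cbcdb" and "cbcde" position by position:
  Position 0: 'c' vs 'c' => same
  Position 1: 'b' vs 'b' => same
  Position 2: 'c' vs 'c' => same
  Position 3: 'd' vs 'd' => same
  Position 4: 'b' vs 'e' => DIFFER
Positions that differ: 1

1


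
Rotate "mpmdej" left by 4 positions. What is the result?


Input: "mpmdej", rotate left by 4
First 4 characters: "mpmd"
Remaining characters: "ej"
Concatenate remaining + first: "ej" + "mpmd" = "ejmpmd"

ejmpmd


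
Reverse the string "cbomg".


Input: cbomg
Reading characters right to left:
  Position 4: 'g'
  Position 3: 'm'
  Position 2: 'o'
  Position 1: 'b'
  Position 0: 'c'
Reversed: gmobc

gmobc


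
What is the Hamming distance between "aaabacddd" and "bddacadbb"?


Comparing "aaabacddd" and "bddacadbb" position by position:
  Position 0: 'a' vs 'b' => differ
  Position 1: 'a' vs 'd' => differ
  Position 2: 'a' vs 'd' => differ
  Position 3: 'b' vs 'a' => differ
  Position 4: 'a' vs 'c' => differ
  Position 5: 'c' vs 'a' => differ
  Position 6: 'd' vs 'd' => same
  Position 7: 'd' vs 'b' => differ
  Position 8: 'd' vs 'b' => differ
Total differences (Hamming distance): 8

8


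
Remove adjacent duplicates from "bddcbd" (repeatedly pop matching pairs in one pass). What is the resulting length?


Input: bddcbd
Stack-based adjacent duplicate removal:
  Read 'b': push. Stack: b
  Read 'd': push. Stack: bd
  Read 'd': matches stack top 'd' => pop. Stack: b
  Read 'c': push. Stack: bc
  Read 'b': push. Stack: bcb
  Read 'd': push. Stack: bcbd
Final stack: "bcbd" (length 4)

4


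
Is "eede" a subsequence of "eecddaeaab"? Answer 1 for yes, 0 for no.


Check if "eede" is a subsequence of "eecddaeaab"
Greedy scan:
  Position 0 ('e'): matches sub[0] = 'e'
  Position 1 ('e'): matches sub[1] = 'e'
  Position 2 ('c'): no match needed
  Position 3 ('d'): matches sub[2] = 'd'
  Position 4 ('d'): no match needed
  Position 5 ('a'): no match needed
  Position 6 ('e'): matches sub[3] = 'e'
  Position 7 ('a'): no match needed
  Position 8 ('a'): no match needed
  Position 9 ('b'): no match needed
All 4 characters matched => is a subsequence

1


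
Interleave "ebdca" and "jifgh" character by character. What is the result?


Interleaving "ebdca" and "jifgh":
  Position 0: 'e' from first, 'j' from second => "ej"
  Position 1: 'b' from first, 'i' from second => "bi"
  Position 2: 'd' from first, 'f' from second => "df"
  Position 3: 'c' from first, 'g' from second => "cg"
  Position 4: 'a' from first, 'h' from second => "ah"
Result: ejbidfcgah

ejbidfcgah


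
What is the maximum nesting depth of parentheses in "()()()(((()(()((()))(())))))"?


Input: "()()()(((()(()((()))(())))))"
Tracking depth:
  Position 0 '(': depth becomes 1
  Position 1 ')': depth becomes 0
  Position 2 '(': depth becomes 1
  Position 3 ')': depth becomes 0
  Position 4 '(': depth becomes 1
  Position 5 ')': depth becomes 0
  Position 6 '(': depth becomes 1
  Position 7 '(': depth becomes 2
  Position 8 '(': depth becomes 3
  Position 9 '(': depth becomes 4
  Position 10 ')': depth becomes 3
  Position 11 '(': depth becomes 4
  Position 12 '(': depth becomes 5
  Position 13 ')': depth becomes 4
  Position 14 '(': depth becomes 5
  Position 15 '(': depth becomes 6
  Position 16 '(': depth becomes 7
  Position 17 ')': depth becomes 6
  Position 18 ')': depth becomes 5
  Position 19 ')': depth becomes 4
  Position 20 '(': depth becomes 5
  Position 21 '(': depth becomes 6
  Position 22 ')': depth becomes 5
  Position 23 ')': depth becomes 4
  Position 24 ')': depth becomes 3
  Position 25 ')': depth becomes 2
  Position 26 ')': depth becomes 1
  Position 27 ')': depth becomes 0
Maximum depth reached: 7

7


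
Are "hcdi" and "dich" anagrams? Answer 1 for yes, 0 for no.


Strings: "hcdi", "dich"
Sorted first:  cdhi
Sorted second: cdhi
Sorted forms match => anagrams

1


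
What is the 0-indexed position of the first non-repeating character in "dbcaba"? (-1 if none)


Input: dbcaba
Character frequencies:
  'a': 2
  'b': 2
  'c': 1
  'd': 1
Scanning left to right for freq == 1:
  Position 0 ('d'): unique! => answer = 0

0


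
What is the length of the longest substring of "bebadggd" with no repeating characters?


Input: "bebadggd"
Sliding window (track last position of each char):
  Position 0 ('b'): window [0,0] length 1 -- new best
  Position 1 ('e'): window [0,1] length 2 -- new best
  Position 2 ('b'): repeat (last at 0), move window start to 1
  Position 2 ('b'): window [1,2] length 2
  Position 3 ('a'): window [1,3] length 3 -- new best
  Position 4 ('d'): window [1,4] length 4 -- new best
  Position 5 ('g'): window [1,5] length 5 -- new best
  Position 6 ('g'): repeat (last at 5), move window start to 6
  Position 6 ('g'): window [6,6] length 1
  Position 7 ('d'): window [6,7] length 2
Longest substring with no repeats: "ebadg" with length 5

5


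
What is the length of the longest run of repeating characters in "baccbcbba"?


Input: "baccbcbba"
Scanning for longest run:
  Position 1 ('a'): new char, reset run to 1
  Position 2 ('c'): new char, reset run to 1
  Position 3 ('c'): continues run of 'c', length=2
  Position 4 ('b'): new char, reset run to 1
  Position 5 ('c'): new char, reset run to 1
  Position 6 ('b'): new char, reset run to 1
  Position 7 ('b'): continues run of 'b', length=2
  Position 8 ('a'): new char, reset run to 1
Longest run: 'c' with length 2

2


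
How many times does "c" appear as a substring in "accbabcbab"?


Searching for "c" in "accbabcbab"
Scanning each position:
  Position 0: "a" => no
  Position 1: "c" => MATCH
  Position 2: "c" => MATCH
  Position 3: "b" => no
  Position 4: "a" => no
  Position 5: "b" => no
  Position 6: "c" => MATCH
  Position 7: "b" => no
  Position 8: "a" => no
  Position 9: "b" => no
Total occurrences: 3

3


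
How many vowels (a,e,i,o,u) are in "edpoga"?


Input: edpoga
Checking each character:
  'e' at position 0: vowel (running total: 1)
  'd' at position 1: consonant
  'p' at position 2: consonant
  'o' at position 3: vowel (running total: 2)
  'g' at position 4: consonant
  'a' at position 5: vowel (running total: 3)
Total vowels: 3

3


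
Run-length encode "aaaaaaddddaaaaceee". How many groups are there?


Input: aaaaaaddddaaaaceee
Scanning for consecutive runs:
  Group 1: 'a' x 6 (positions 0-5)
  Group 2: 'd' x 4 (positions 6-9)
  Group 3: 'a' x 4 (positions 10-13)
  Group 4: 'c' x 1 (positions 14-14)
  Group 5: 'e' x 3 (positions 15-17)
Total groups: 5

5


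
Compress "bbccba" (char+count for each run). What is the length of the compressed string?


Input: bbccba
Runs:
  'b' x 2 => "b2"
  'c' x 2 => "c2"
  'b' x 1 => "b1"
  'a' x 1 => "a1"
Compressed: "b2c2b1a1"
Compressed length: 8

8


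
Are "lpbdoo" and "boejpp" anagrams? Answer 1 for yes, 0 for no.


Strings: "lpbdoo", "boejpp"
Sorted first:  bdloop
Sorted second: bejopp
Differ at position 1: 'd' vs 'e' => not anagrams

0


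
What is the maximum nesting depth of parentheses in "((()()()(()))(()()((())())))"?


Input: "((()()()(()))(()()((())())))"
Tracking depth:
  Position 0 '(': depth becomes 1
  Position 1 '(': depth becomes 2
  Position 2 '(': depth becomes 3
  Position 3 ')': depth becomes 2
  Position 4 '(': depth becomes 3
  Position 5 ')': depth becomes 2
  Position 6 '(': depth becomes 3
  Position 7 ')': depth becomes 2
  Position 8 '(': depth becomes 3
  Position 9 '(': depth becomes 4
  Position 10 ')': depth becomes 3
  Position 11 ')': depth becomes 2
  Position 12 ')': depth becomes 1
  Position 13 '(': depth becomes 2
  Position 14 '(': depth becomes 3
  Position 15 ')': depth becomes 2
  Position 16 '(': depth becomes 3
  Position 17 ')': depth becomes 2
  Position 18 '(': depth becomes 3
  Position 19 '(': depth becomes 4
  Position 20 '(': depth becomes 5
  Position 21 ')': depth becomes 4
  Position 22 ')': depth becomes 3
  Position 23 '(': depth becomes 4
  Position 24 ')': depth becomes 3
  Position 25 ')': depth becomes 2
  Position 26 ')': depth becomes 1
  Position 27 ')': depth becomes 0
Maximum depth reached: 5

5


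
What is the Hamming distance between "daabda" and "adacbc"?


Comparing "daabda" and "adacbc" position by position:
  Position 0: 'd' vs 'a' => differ
  Position 1: 'a' vs 'd' => differ
  Position 2: 'a' vs 'a' => same
  Position 3: 'b' vs 'c' => differ
  Position 4: 'd' vs 'b' => differ
  Position 5: 'a' vs 'c' => differ
Total differences (Hamming distance): 5

5


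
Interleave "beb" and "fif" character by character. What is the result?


Interleaving "beb" and "fif":
  Position 0: 'b' from first, 'f' from second => "bf"
  Position 1: 'e' from first, 'i' from second => "ei"
  Position 2: 'b' from first, 'f' from second => "bf"
Result: bfeibf

bfeibf


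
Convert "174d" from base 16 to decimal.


Input: "174d" in base 16
Positional expansion:
  Digit '1' (value 1) x 16^3 = 4096
  Digit '7' (value 7) x 16^2 = 1792
  Digit '4' (value 4) x 16^1 = 64
  Digit 'd' (value 13) x 16^0 = 13
Sum = 5965

5965


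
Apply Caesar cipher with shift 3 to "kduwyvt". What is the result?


Caesar cipher: shift "kduwyvt" by 3
  'k' (pos 10) + 3 = pos 13 = 'n'
  'd' (pos 3) + 3 = pos 6 = 'g'
  'u' (pos 20) + 3 = pos 23 = 'x'
  'w' (pos 22) + 3 = pos 25 = 'z'
  'y' (pos 24) + 3 = pos 1 = 'b'
  'v' (pos 21) + 3 = pos 24 = 'y'
  't' (pos 19) + 3 = pos 22 = 'w'
Result: ngxzbyw

ngxzbyw


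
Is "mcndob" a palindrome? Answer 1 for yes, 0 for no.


Input: mcndob
Reversed: bodncm
  Compare pos 0 ('m') with pos 5 ('b'): MISMATCH
  Compare pos 1 ('c') with pos 4 ('o'): MISMATCH
  Compare pos 2 ('n') with pos 3 ('d'): MISMATCH
Result: not a palindrome

0


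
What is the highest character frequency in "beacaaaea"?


Input: beacaaaea
Character counts:
  'a': 5
  'b': 1
  'c': 1
  'e': 2
Maximum frequency: 5

5


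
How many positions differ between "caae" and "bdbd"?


Comparing "caae" and "bdbd" position by position:
  Position 0: 'c' vs 'b' => DIFFER
  Position 1: 'a' vs 'd' => DIFFER
  Position 2: 'a' vs 'b' => DIFFER
  Position 3: 'e' vs 'd' => DIFFER
Positions that differ: 4

4


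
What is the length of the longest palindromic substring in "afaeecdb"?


Input: "afaeecdb"
Checking substrings for palindromes:
  [0:3] "afa" (len 3) => palindrome
  [3:5] "ee" (len 2) => palindrome
Longest palindromic substring: "afa" with length 3

3


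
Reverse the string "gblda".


Input: gblda
Reading characters right to left:
  Position 4: 'a'
  Position 3: 'd'
  Position 2: 'l'
  Position 1: 'b'
  Position 0: 'g'
Reversed: adlbg

adlbg


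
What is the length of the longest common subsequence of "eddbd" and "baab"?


LCS of "eddbd" and "baab"
DP table:
           b    a    a    b
      0    0    0    0    0
  e   0    0    0    0    0
  d   0    0    0    0    0
  d   0    0    0    0    0
  b   0    1    1    1    1
  d   0    1    1    1    1
LCS length = dp[5][4] = 1

1


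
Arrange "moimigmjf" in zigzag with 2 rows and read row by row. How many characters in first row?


Zigzag "moimigmjf" into 2 rows:
Placing characters:
  'm' => row 0
  'o' => row 1
  'i' => row 0
  'm' => row 1
  'i' => row 0
  'g' => row 1
  'm' => row 0
  'j' => row 1
  'f' => row 0
Rows:
  Row 0: "miimf"
  Row 1: "omgj"
First row length: 5

5


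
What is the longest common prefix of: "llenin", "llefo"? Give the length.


Words: llenin, llefo
  Position 0: all 'l' => match
  Position 1: all 'l' => match
  Position 2: all 'e' => match
  Position 3: ('n', 'f') => mismatch, stop
LCP = "lle" (length 3)

3


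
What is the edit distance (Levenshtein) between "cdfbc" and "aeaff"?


Computing edit distance: "cdfbc" -> "aeaff"
DP table:
           a    e    a    f    f
      0    1    2    3    4    5
  c   1    1    2    3    4    5
  d   2    2    2    3    4    5
  f   3    3    3    3    3    4
  b   4    4    4    4    4    4
  c   5    5    5    5    5    5
Edit distance = dp[5][5] = 5

5


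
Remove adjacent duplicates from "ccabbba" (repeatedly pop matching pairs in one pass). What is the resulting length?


Input: ccabbba
Stack-based adjacent duplicate removal:
  Read 'c': push. Stack: c
  Read 'c': matches stack top 'c' => pop. Stack: (empty)
  Read 'a': push. Stack: a
  Read 'b': push. Stack: ab
  Read 'b': matches stack top 'b' => pop. Stack: a
  Read 'b': push. Stack: ab
  Read 'a': push. Stack: aba
Final stack: "aba" (length 3)

3


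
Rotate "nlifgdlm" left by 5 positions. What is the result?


Input: "nlifgdlm", rotate left by 5
First 5 characters: "nlifg"
Remaining characters: "dlm"
Concatenate remaining + first: "dlm" + "nlifg" = "dlmnlifg"

dlmnlifg


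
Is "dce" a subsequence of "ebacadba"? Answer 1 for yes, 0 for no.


Check if "dce" is a subsequence of "ebacadba"
Greedy scan:
  Position 0 ('e'): no match needed
  Position 1 ('b'): no match needed
  Position 2 ('a'): no match needed
  Position 3 ('c'): no match needed
  Position 4 ('a'): no match needed
  Position 5 ('d'): matches sub[0] = 'd'
  Position 6 ('b'): no match needed
  Position 7 ('a'): no match needed
Only matched 1/3 characters => not a subsequence

0


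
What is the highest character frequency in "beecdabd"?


Input: beecdabd
Character counts:
  'a': 1
  'b': 2
  'c': 1
  'd': 2
  'e': 2
Maximum frequency: 2

2


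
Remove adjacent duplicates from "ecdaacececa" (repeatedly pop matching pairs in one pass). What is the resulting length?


Input: ecdaacececa
Stack-based adjacent duplicate removal:
  Read 'e': push. Stack: e
  Read 'c': push. Stack: ec
  Read 'd': push. Stack: ecd
  Read 'a': push. Stack: ecda
  Read 'a': matches stack top 'a' => pop. Stack: ecd
  Read 'c': push. Stack: ecdc
  Read 'e': push. Stack: ecdce
  Read 'c': push. Stack: ecdcec
  Read 'e': push. Stack: ecdcece
  Read 'c': push. Stack: ecdcecec
  Read 'a': push. Stack: ecdcececa
Final stack: "ecdcececa" (length 9)

9


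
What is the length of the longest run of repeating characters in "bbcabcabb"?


Input: "bbcabcabb"
Scanning for longest run:
  Position 1 ('b'): continues run of 'b', length=2
  Position 2 ('c'): new char, reset run to 1
  Position 3 ('a'): new char, reset run to 1
  Position 4 ('b'): new char, reset run to 1
  Position 5 ('c'): new char, reset run to 1
  Position 6 ('a'): new char, reset run to 1
  Position 7 ('b'): new char, reset run to 1
  Position 8 ('b'): continues run of 'b', length=2
Longest run: 'b' with length 2

2


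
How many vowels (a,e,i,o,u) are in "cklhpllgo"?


Input: cklhpllgo
Checking each character:
  'c' at position 0: consonant
  'k' at position 1: consonant
  'l' at position 2: consonant
  'h' at position 3: consonant
  'p' at position 4: consonant
  'l' at position 5: consonant
  'l' at position 6: consonant
  'g' at position 7: consonant
  'o' at position 8: vowel (running total: 1)
Total vowels: 1

1


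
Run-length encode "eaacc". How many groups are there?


Input: eaacc
Scanning for consecutive runs:
  Group 1: 'e' x 1 (positions 0-0)
  Group 2: 'a' x 2 (positions 1-2)
  Group 3: 'c' x 2 (positions 3-4)
Total groups: 3

3


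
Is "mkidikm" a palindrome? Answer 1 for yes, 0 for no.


Input: mkidikm
Reversed: mkidikm
  Compare pos 0 ('m') with pos 6 ('m'): match
  Compare pos 1 ('k') with pos 5 ('k'): match
  Compare pos 2 ('i') with pos 4 ('i'): match
Result: palindrome

1


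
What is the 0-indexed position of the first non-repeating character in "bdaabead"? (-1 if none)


Input: bdaabead
Character frequencies:
  'a': 3
  'b': 2
  'd': 2
  'e': 1
Scanning left to right for freq == 1:
  Position 0 ('b'): freq=2, skip
  Position 1 ('d'): freq=2, skip
  Position 2 ('a'): freq=3, skip
  Position 3 ('a'): freq=3, skip
  Position 4 ('b'): freq=2, skip
  Position 5 ('e'): unique! => answer = 5

5


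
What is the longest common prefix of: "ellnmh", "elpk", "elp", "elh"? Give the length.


Words: ellnmh, elpk, elp, elh
  Position 0: all 'e' => match
  Position 1: all 'l' => match
  Position 2: ('l', 'p', 'p', 'h') => mismatch, stop
LCP = "el" (length 2)

2


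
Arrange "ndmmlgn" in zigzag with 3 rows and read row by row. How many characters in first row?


Zigzag "ndmmlgn" into 3 rows:
Placing characters:
  'n' => row 0
  'd' => row 1
  'm' => row 2
  'm' => row 1
  'l' => row 0
  'g' => row 1
  'n' => row 2
Rows:
  Row 0: "nl"
  Row 1: "dmg"
  Row 2: "mn"
First row length: 2

2


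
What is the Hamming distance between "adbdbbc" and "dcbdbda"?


Comparing "adbdbbc" and "dcbdbda" position by position:
  Position 0: 'a' vs 'd' => differ
  Position 1: 'd' vs 'c' => differ
  Position 2: 'b' vs 'b' => same
  Position 3: 'd' vs 'd' => same
  Position 4: 'b' vs 'b' => same
  Position 5: 'b' vs 'd' => differ
  Position 6: 'c' vs 'a' => differ
Total differences (Hamming distance): 4

4


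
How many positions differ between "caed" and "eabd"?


Comparing "caed" and "eabd" position by position:
  Position 0: 'c' vs 'e' => DIFFER
  Position 1: 'a' vs 'a' => same
  Position 2: 'e' vs 'b' => DIFFER
  Position 3: 'd' vs 'd' => same
Positions that differ: 2

2


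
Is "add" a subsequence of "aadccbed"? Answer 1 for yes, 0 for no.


Check if "add" is a subsequence of "aadccbed"
Greedy scan:
  Position 0 ('a'): matches sub[0] = 'a'
  Position 1 ('a'): no match needed
  Position 2 ('d'): matches sub[1] = 'd'
  Position 3 ('c'): no match needed
  Position 4 ('c'): no match needed
  Position 5 ('b'): no match needed
  Position 6 ('e'): no match needed
  Position 7 ('d'): matches sub[2] = 'd'
All 3 characters matched => is a subsequence

1


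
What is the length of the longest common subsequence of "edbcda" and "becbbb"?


LCS of "edbcda" and "becbbb"
DP table:
           b    e    c    b    b    b
      0    0    0    0    0    0    0
  e   0    0    1    1    1    1    1
  d   0    0    1    1    1    1    1
  b   0    1    1    1    2    2    2
  c   0    1    1    2    2    2    2
  d   0    1    1    2    2    2    2
  a   0    1    1    2    2    2    2
LCS length = dp[6][6] = 2

2


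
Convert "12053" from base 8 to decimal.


Input: "12053" in base 8
Positional expansion:
  Digit '1' (value 1) x 8^4 = 4096
  Digit '2' (value 2) x 8^3 = 1024
  Digit '0' (value 0) x 8^2 = 0
  Digit '5' (value 5) x 8^1 = 40
  Digit '3' (value 3) x 8^0 = 3
Sum = 5163

5163


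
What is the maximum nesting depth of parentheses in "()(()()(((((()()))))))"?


Input: "()(()()(((((()()))))))"
Tracking depth:
  Position 0 '(': depth becomes 1
  Position 1 ')': depth becomes 0
  Position 2 '(': depth becomes 1
  Position 3 '(': depth becomes 2
  Position 4 ')': depth becomes 1
  Position 5 '(': depth becomes 2
  Position 6 ')': depth becomes 1
  Position 7 '(': depth becomes 2
  Position 8 '(': depth becomes 3
  Position 9 '(': depth becomes 4
  Position 10 '(': depth becomes 5
  Position 11 '(': depth becomes 6
  Position 12 '(': depth becomes 7
  Position 13 ')': depth becomes 6
  Position 14 '(': depth becomes 7
  Position 15 ')': depth becomes 6
  Position 16 ')': depth becomes 5
  Position 17 ')': depth becomes 4
  Position 18 ')': depth becomes 3
  Position 19 ')': depth becomes 2
  Position 20 ')': depth becomes 1
  Position 21 ')': depth becomes 0
Maximum depth reached: 7

7


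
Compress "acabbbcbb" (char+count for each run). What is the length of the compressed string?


Input: acabbbcbb
Runs:
  'a' x 1 => "a1"
  'c' x 1 => "c1"
  'a' x 1 => "a1"
  'b' x 3 => "b3"
  'c' x 1 => "c1"
  'b' x 2 => "b2"
Compressed: "a1c1a1b3c1b2"
Compressed length: 12

12


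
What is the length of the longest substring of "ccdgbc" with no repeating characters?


Input: "ccdgbc"
Sliding window (track last position of each char):
  Position 0 ('c'): window [0,0] length 1 -- new best
  Position 1 ('c'): repeat (last at 0), move window start to 1
  Position 1 ('c'): window [1,1] length 1
  Position 2 ('d'): window [1,2] length 2 -- new best
  Position 3 ('g'): window [1,3] length 3 -- new best
  Position 4 ('b'): window [1,4] length 4 -- new best
  Position 5 ('c'): repeat (last at 1), move window start to 2
  Position 5 ('c'): window [2,5] length 4
Longest substring with no repeats: "cdgb" with length 4

4


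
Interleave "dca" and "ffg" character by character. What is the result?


Interleaving "dca" and "ffg":
  Position 0: 'd' from first, 'f' from second => "df"
  Position 1: 'c' from first, 'f' from second => "cf"
  Position 2: 'a' from first, 'g' from second => "ag"
Result: dfcfag

dfcfag


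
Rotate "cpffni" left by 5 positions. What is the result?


Input: "cpffni", rotate left by 5
First 5 characters: "cpffn"
Remaining characters: "i"
Concatenate remaining + first: "i" + "cpffn" = "icpffn"

icpffn


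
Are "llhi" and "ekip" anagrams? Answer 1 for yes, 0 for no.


Strings: "llhi", "ekip"
Sorted first:  hill
Sorted second: eikp
Differ at position 0: 'h' vs 'e' => not anagrams

0


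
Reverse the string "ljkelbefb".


Input: ljkelbefb
Reading characters right to left:
  Position 8: 'b'
  Position 7: 'f'
  Position 6: 'e'
  Position 5: 'b'
  Position 4: 'l'
  Position 3: 'e'
  Position 2: 'k'
  Position 1: 'j'
  Position 0: 'l'
Reversed: bfeblekjl

bfeblekjl


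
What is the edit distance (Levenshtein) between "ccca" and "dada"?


Computing edit distance: "ccca" -> "dada"
DP table:
           d    a    d    a
      0    1    2    3    4
  c   1    1    2    3    4
  c   2    2    2    3    4
  c   3    3    3    3    4
  a   4    4    3    4    3
Edit distance = dp[4][4] = 3

3


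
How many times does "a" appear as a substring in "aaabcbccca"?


Searching for "a" in "aaabcbccca"
Scanning each position:
  Position 0: "a" => MATCH
  Position 1: "a" => MATCH
  Position 2: "a" => MATCH
  Position 3: "b" => no
  Position 4: "c" => no
  Position 5: "b" => no
  Position 6: "c" => no
  Position 7: "c" => no
  Position 8: "c" => no
  Position 9: "a" => MATCH
Total occurrences: 4

4


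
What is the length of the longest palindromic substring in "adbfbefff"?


Input: "adbfbefff"
Checking substrings for palindromes:
  [2:5] "bfb" (len 3) => palindrome
  [6:9] "fff" (len 3) => palindrome
  [6:8] "ff" (len 2) => palindrome
  [7:9] "ff" (len 2) => palindrome
Longest palindromic substring: "bfb" with length 3

3


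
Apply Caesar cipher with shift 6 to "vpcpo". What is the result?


Caesar cipher: shift "vpcpo" by 6
  'v' (pos 21) + 6 = pos 1 = 'b'
  'p' (pos 15) + 6 = pos 21 = 'v'
  'c' (pos 2) + 6 = pos 8 = 'i'
  'p' (pos 15) + 6 = pos 21 = 'v'
  'o' (pos 14) + 6 = pos 20 = 'u'
Result: bvivu

bvivu


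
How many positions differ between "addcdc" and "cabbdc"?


Comparing "addcdc" and "cabbdc" position by position:
  Position 0: 'a' vs 'c' => DIFFER
  Position 1: 'd' vs 'a' => DIFFER
  Position 2: 'd' vs 'b' => DIFFER
  Position 3: 'c' vs 'b' => DIFFER
  Position 4: 'd' vs 'd' => same
  Position 5: 'c' vs 'c' => same
Positions that differ: 4

4


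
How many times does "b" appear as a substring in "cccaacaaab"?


Searching for "b" in "cccaacaaab"
Scanning each position:
  Position 0: "c" => no
  Position 1: "c" => no
  Position 2: "c" => no
  Position 3: "a" => no
  Position 4: "a" => no
  Position 5: "c" => no
  Position 6: "a" => no
  Position 7: "a" => no
  Position 8: "a" => no
  Position 9: "b" => MATCH
Total occurrences: 1

1


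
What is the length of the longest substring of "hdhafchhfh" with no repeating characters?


Input: "hdhafchhfh"
Sliding window (track last position of each char):
  Position 0 ('h'): window [0,0] length 1 -- new best
  Position 1 ('d'): window [0,1] length 2 -- new best
  Position 2 ('h'): repeat (last at 0), move window start to 1
  Position 2 ('h'): window [1,2] length 2
  Position 3 ('a'): window [1,3] length 3 -- new best
  Position 4 ('f'): window [1,4] length 4 -- new best
  Position 5 ('c'): window [1,5] length 5 -- new best
  Position 6 ('h'): repeat (last at 2), move window start to 3
  Position 6 ('h'): window [3,6] length 4
  Position 7 ('h'): repeat (last at 6), move window start to 7
  Position 7 ('h'): window [7,7] length 1
  Position 8 ('f'): window [7,8] length 2
  Position 9 ('h'): repeat (last at 7), move window start to 8
  Position 9 ('h'): window [8,9] length 2
Longest substring with no repeats: "dhafc" with length 5

5


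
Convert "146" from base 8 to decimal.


Input: "146" in base 8
Positional expansion:
  Digit '1' (value 1) x 8^2 = 64
  Digit '4' (value 4) x 8^1 = 32
  Digit '6' (value 6) x 8^0 = 6
Sum = 102

102


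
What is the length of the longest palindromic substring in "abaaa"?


Input: "abaaa"
Checking substrings for palindromes:
  [0:3] "aba" (len 3) => palindrome
  [2:5] "aaa" (len 3) => palindrome
  [2:4] "aa" (len 2) => palindrome
  [3:5] "aa" (len 2) => palindrome
Longest palindromic substring: "aba" with length 3

3


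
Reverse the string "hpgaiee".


Input: hpgaiee
Reading characters right to left:
  Position 6: 'e'
  Position 5: 'e'
  Position 4: 'i'
  Position 3: 'a'
  Position 2: 'g'
  Position 1: 'p'
  Position 0: 'h'
Reversed: eeiagph

eeiagph


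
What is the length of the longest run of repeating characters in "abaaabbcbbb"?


Input: "abaaabbcbbb"
Scanning for longest run:
  Position 1 ('b'): new char, reset run to 1
  Position 2 ('a'): new char, reset run to 1
  Position 3 ('a'): continues run of 'a', length=2
  Position 4 ('a'): continues run of 'a', length=3
  Position 5 ('b'): new char, reset run to 1
  Position 6 ('b'): continues run of 'b', length=2
  Position 7 ('c'): new char, reset run to 1
  Position 8 ('b'): new char, reset run to 1
  Position 9 ('b'): continues run of 'b', length=2
  Position 10 ('b'): continues run of 'b', length=3
Longest run: 'a' with length 3

3


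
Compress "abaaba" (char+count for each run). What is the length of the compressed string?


Input: abaaba
Runs:
  'a' x 1 => "a1"
  'b' x 1 => "b1"
  'a' x 2 => "a2"
  'b' x 1 => "b1"
  'a' x 1 => "a1"
Compressed: "a1b1a2b1a1"
Compressed length: 10

10


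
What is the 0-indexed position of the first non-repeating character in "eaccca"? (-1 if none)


Input: eaccca
Character frequencies:
  'a': 2
  'c': 3
  'e': 1
Scanning left to right for freq == 1:
  Position 0 ('e'): unique! => answer = 0

0


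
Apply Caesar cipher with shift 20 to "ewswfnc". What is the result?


Caesar cipher: shift "ewswfnc" by 20
  'e' (pos 4) + 20 = pos 24 = 'y'
  'w' (pos 22) + 20 = pos 16 = 'q'
  's' (pos 18) + 20 = pos 12 = 'm'
  'w' (pos 22) + 20 = pos 16 = 'q'
  'f' (pos 5) + 20 = pos 25 = 'z'
  'n' (pos 13) + 20 = pos 7 = 'h'
  'c' (pos 2) + 20 = pos 22 = 'w'
Result: yqmqzhw

yqmqzhw


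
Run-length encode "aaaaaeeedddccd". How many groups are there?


Input: aaaaaeeedddccd
Scanning for consecutive runs:
  Group 1: 'a' x 5 (positions 0-4)
  Group 2: 'e' x 3 (positions 5-7)
  Group 3: 'd' x 3 (positions 8-10)
  Group 4: 'c' x 2 (positions 11-12)
  Group 5: 'd' x 1 (positions 13-13)
Total groups: 5

5


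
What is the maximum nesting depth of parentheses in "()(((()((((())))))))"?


Input: "()(((()((((())))))))"
Tracking depth:
  Position 0 '(': depth becomes 1
  Position 1 ')': depth becomes 0
  Position 2 '(': depth becomes 1
  Position 3 '(': depth becomes 2
  Position 4 '(': depth becomes 3
  Position 5 '(': depth becomes 4
  Position 6 ')': depth becomes 3
  Position 7 '(': depth becomes 4
  Position 8 '(': depth becomes 5
  Position 9 '(': depth becomes 6
  Position 10 '(': depth becomes 7
  Position 11 '(': depth becomes 8
  Position 12 ')': depth becomes 7
  Position 13 ')': depth becomes 6
  Position 14 ')': depth becomes 5
  Position 15 ')': depth becomes 4
  Position 16 ')': depth becomes 3
  Position 17 ')': depth becomes 2
  Position 18 ')': depth becomes 1
  Position 19 ')': depth becomes 0
Maximum depth reached: 8

8


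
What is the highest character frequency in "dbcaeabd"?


Input: dbcaeabd
Character counts:
  'a': 2
  'b': 2
  'c': 1
  'd': 2
  'e': 1
Maximum frequency: 2

2


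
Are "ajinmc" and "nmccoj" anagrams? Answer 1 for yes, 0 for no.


Strings: "ajinmc", "nmccoj"
Sorted first:  acijmn
Sorted second: ccjmno
Differ at position 0: 'a' vs 'c' => not anagrams

0


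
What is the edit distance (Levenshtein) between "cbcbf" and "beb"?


Computing edit distance: "cbcbf" -> "beb"
DP table:
           b    e    b
      0    1    2    3
  c   1    1    2    3
  b   2    1    2    2
  c   3    2    2    3
  b   4    3    3    2
  f   5    4    4    3
Edit distance = dp[5][3] = 3

3


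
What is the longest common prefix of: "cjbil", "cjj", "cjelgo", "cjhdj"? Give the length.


Words: cjbil, cjj, cjelgo, cjhdj
  Position 0: all 'c' => match
  Position 1: all 'j' => match
  Position 2: ('b', 'j', 'e', 'h') => mismatch, stop
LCP = "cj" (length 2)

2


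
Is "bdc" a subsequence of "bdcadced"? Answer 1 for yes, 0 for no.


Check if "bdc" is a subsequence of "bdcadced"
Greedy scan:
  Position 0 ('b'): matches sub[0] = 'b'
  Position 1 ('d'): matches sub[1] = 'd'
  Position 2 ('c'): matches sub[2] = 'c'
  Position 3 ('a'): no match needed
  Position 4 ('d'): no match needed
  Position 5 ('c'): no match needed
  Position 6 ('e'): no match needed
  Position 7 ('d'): no match needed
All 3 characters matched => is a subsequence

1


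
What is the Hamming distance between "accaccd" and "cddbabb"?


Comparing "accaccd" and "cddbabb" position by position:
  Position 0: 'a' vs 'c' => differ
  Position 1: 'c' vs 'd' => differ
  Position 2: 'c' vs 'd' => differ
  Position 3: 'a' vs 'b' => differ
  Position 4: 'c' vs 'a' => differ
  Position 5: 'c' vs 'b' => differ
  Position 6: 'd' vs 'b' => differ
Total differences (Hamming distance): 7

7


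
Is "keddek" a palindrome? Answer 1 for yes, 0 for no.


Input: keddek
Reversed: keddek
  Compare pos 0 ('k') with pos 5 ('k'): match
  Compare pos 1 ('e') with pos 4 ('e'): match
  Compare pos 2 ('d') with pos 3 ('d'): match
Result: palindrome

1


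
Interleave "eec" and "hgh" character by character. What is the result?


Interleaving "eec" and "hgh":
  Position 0: 'e' from first, 'h' from second => "eh"
  Position 1: 'e' from first, 'g' from second => "eg"
  Position 2: 'c' from first, 'h' from second => "ch"
Result: ehegch

ehegch


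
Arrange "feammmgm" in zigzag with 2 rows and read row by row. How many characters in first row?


Zigzag "feammmgm" into 2 rows:
Placing characters:
  'f' => row 0
  'e' => row 1
  'a' => row 0
  'm' => row 1
  'm' => row 0
  'm' => row 1
  'g' => row 0
  'm' => row 1
Rows:
  Row 0: "famg"
  Row 1: "emmm"
First row length: 4

4


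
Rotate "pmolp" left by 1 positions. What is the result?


Input: "pmolp", rotate left by 1
First 1 characters: "p"
Remaining characters: "molp"
Concatenate remaining + first: "molp" + "p" = "molpp"

molpp


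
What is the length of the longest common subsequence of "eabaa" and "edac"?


LCS of "eabaa" and "edac"
DP table:
           e    d    a    c
      0    0    0    0    0
  e   0    1    1    1    1
  a   0    1    1    2    2
  b   0    1    1    2    2
  a   0    1    1    2    2
  a   0    1    1    2    2
LCS length = dp[5][4] = 2

2


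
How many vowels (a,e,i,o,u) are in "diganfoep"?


Input: diganfoep
Checking each character:
  'd' at position 0: consonant
  'i' at position 1: vowel (running total: 1)
  'g' at position 2: consonant
  'a' at position 3: vowel (running total: 2)
  'n' at position 4: consonant
  'f' at position 5: consonant
  'o' at position 6: vowel (running total: 3)
  'e' at position 7: vowel (running total: 4)
  'p' at position 8: consonant
Total vowels: 4

4


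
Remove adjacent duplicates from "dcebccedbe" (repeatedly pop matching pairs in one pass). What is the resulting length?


Input: dcebccedbe
Stack-based adjacent duplicate removal:
  Read 'd': push. Stack: d
  Read 'c': push. Stack: dc
  Read 'e': push. Stack: dce
  Read 'b': push. Stack: dceb
  Read 'c': push. Stack: dcebc
  Read 'c': matches stack top 'c' => pop. Stack: dceb
  Read 'e': push. Stack: dcebe
  Read 'd': push. Stack: dcebed
  Read 'b': push. Stack: dcebedb
  Read 'e': push. Stack: dcebedbe
Final stack: "dcebedbe" (length 8)

8


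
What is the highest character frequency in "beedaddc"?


Input: beedaddc
Character counts:
  'a': 1
  'b': 1
  'c': 1
  'd': 3
  'e': 2
Maximum frequency: 3

3


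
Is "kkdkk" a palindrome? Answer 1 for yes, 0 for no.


Input: kkdkk
Reversed: kkdkk
  Compare pos 0 ('k') with pos 4 ('k'): match
  Compare pos 1 ('k') with pos 3 ('k'): match
Result: palindrome

1


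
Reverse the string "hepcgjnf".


Input: hepcgjnf
Reading characters right to left:
  Position 7: 'f'
  Position 6: 'n'
  Position 5: 'j'
  Position 4: 'g'
  Position 3: 'c'
  Position 2: 'p'
  Position 1: 'e'
  Position 0: 'h'
Reversed: fnjgcpeh

fnjgcpeh


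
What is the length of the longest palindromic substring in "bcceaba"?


Input: "bcceaba"
Checking substrings for palindromes:
  [4:7] "aba" (len 3) => palindrome
  [1:3] "cc" (len 2) => palindrome
Longest palindromic substring: "aba" with length 3

3


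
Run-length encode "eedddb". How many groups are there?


Input: eedddb
Scanning for consecutive runs:
  Group 1: 'e' x 2 (positions 0-1)
  Group 2: 'd' x 3 (positions 2-4)
  Group 3: 'b' x 1 (positions 5-5)
Total groups: 3

3


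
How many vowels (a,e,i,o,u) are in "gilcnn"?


Input: gilcnn
Checking each character:
  'g' at position 0: consonant
  'i' at position 1: vowel (running total: 1)
  'l' at position 2: consonant
  'c' at position 3: consonant
  'n' at position 4: consonant
  'n' at position 5: consonant
Total vowels: 1

1


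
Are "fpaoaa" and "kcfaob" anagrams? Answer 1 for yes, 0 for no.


Strings: "fpaoaa", "kcfaob"
Sorted first:  aaafop
Sorted second: abcfko
Differ at position 1: 'a' vs 'b' => not anagrams

0


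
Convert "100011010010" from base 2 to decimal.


Input: "100011010010" in base 2
Positional expansion:
  Digit '1' (value 1) x 2^11 = 2048
  Digit '0' (value 0) x 2^10 = 0
  Digit '0' (value 0) x 2^9 = 0
  Digit '0' (value 0) x 2^8 = 0
  Digit '1' (value 1) x 2^7 = 128
  Digit '1' (value 1) x 2^6 = 64
  Digit '0' (value 0) x 2^5 = 0
  Digit '1' (value 1) x 2^4 = 16
  Digit '0' (value 0) x 2^3 = 0
  Digit '0' (value 0) x 2^2 = 0
  Digit '1' (value 1) x 2^1 = 2
  Digit '0' (value 0) x 2^0 = 0
Sum = 2258

2258
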